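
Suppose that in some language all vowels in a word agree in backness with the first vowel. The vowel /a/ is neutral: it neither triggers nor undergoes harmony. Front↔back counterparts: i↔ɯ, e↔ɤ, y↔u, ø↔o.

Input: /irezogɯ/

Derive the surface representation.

[irezøgi]

/o/ harmonizes with /i/ ([-back]) → [ø]
/ɯ/ harmonizes with /i/ ([-back]) → [i]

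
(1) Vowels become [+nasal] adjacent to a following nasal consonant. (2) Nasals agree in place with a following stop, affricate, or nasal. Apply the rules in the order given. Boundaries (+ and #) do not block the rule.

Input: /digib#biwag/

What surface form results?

[digib#biwag]

Rule 1: no segment meets the rule's conditions; no change.
After rule 1: digib#biwag
Rule 2: no segment meets the rule's conditions; no change.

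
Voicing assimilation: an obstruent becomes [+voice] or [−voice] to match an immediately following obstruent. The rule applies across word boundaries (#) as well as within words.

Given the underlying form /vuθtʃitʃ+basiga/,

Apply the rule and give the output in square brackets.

[vuθtʃidʒ+basiga]

/tʃ/ before /b/ (voiced) → [dʒ]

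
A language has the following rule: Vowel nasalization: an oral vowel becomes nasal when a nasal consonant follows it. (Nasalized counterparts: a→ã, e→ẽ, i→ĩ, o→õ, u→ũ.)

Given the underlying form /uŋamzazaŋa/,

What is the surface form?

[ũŋãmzazãŋa]

/u/ before nasal /ŋ/ → [ũ]
/a/ before nasal /m/ → [ã]
/a/ before nasal /ŋ/ → [ã]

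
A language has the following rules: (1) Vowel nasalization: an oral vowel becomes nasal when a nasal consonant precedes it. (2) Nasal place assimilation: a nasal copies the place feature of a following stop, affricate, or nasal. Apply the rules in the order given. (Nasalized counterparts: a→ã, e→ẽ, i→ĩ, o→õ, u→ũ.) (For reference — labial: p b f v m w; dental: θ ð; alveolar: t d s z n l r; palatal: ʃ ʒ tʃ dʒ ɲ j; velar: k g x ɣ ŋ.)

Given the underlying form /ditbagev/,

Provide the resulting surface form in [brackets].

[ditbagev]

Rule 1: no segment meets the rule's conditions; no change.
After rule 1: ditbagev
Rule 2: no segment meets the rule's conditions; no change.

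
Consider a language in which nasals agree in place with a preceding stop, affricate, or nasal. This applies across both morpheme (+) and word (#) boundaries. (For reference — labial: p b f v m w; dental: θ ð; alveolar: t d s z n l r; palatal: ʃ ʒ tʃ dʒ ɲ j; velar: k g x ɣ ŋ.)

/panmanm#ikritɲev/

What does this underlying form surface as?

[pannann#ikritnev]

/m/ after /n/ (alveolar) → [n]
/m/ after /n/ (alveolar) → [n]
/ɲ/ after /t/ (alveolar) → [n]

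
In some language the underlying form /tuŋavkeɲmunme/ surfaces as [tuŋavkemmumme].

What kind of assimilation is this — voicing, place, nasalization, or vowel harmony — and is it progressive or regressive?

/ɲ/→[m] /n/→[m].
Each target copies a feature from the following segment, so the direction is regressive.

place assimilation, regressive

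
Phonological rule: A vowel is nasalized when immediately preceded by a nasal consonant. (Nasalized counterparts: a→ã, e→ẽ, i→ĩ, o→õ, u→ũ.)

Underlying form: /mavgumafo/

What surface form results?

[mãvgumãfo]

/a/ after nasal /m/ → [ã]
/a/ after nasal /m/ → [ã]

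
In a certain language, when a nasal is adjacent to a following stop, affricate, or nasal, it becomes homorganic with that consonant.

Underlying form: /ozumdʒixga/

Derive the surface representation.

[ozuɲdʒixga]

/m/ before /dʒ/ (palatal) → [ɲ]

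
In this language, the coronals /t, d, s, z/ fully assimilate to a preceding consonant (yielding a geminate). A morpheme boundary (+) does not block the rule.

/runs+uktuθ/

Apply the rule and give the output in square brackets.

[runn+ukkuθ]

/s/ after /n/ → [n] (total assimilation)
/t/ after /k/ → [k] (total assimilation)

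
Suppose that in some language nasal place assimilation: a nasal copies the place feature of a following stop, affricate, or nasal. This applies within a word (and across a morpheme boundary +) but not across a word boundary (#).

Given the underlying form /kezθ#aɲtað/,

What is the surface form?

/ɲ/ before /t/ (alveolar) → [n]

[kezθ#antað]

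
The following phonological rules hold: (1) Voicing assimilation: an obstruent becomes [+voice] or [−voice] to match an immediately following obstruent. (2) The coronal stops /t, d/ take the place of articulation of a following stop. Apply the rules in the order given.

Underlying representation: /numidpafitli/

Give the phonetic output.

Rule 1: /d/ before /p/ (voiceless) → [t]
After rule 1: numitpafitli
Rule 2: /t/ before /p/ (labial) → [p]

[numippafitli]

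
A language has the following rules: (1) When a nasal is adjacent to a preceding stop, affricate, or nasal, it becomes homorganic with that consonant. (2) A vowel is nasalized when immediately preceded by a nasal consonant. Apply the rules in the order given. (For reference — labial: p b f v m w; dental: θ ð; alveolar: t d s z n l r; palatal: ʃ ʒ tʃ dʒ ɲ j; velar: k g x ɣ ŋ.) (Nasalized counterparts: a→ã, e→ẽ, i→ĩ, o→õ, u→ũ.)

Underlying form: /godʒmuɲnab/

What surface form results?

Rule 1: /m/ after /dʒ/ (palatal) → [ɲ]
Rule 1: /n/ after /ɲ/ (palatal) → [ɲ]
After rule 1: godʒɲuɲɲab
Rule 2: /u/ after nasal /ɲ/ → [ũ]
Rule 2: /a/ after nasal /ɲ/ → [ã]

[godʒɲũɲɲãb]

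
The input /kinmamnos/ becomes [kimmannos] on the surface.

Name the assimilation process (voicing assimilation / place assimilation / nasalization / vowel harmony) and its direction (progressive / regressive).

place assimilation, regressive

/n/→[m] /m/→[n].
Each target copies a feature from the following segment, so the direction is regressive.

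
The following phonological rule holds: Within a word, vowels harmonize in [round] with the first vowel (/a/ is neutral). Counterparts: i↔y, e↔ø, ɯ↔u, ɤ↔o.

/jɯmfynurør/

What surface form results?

/y/ harmonizes with /ɯ/ ([-round]) → [i]
/u/ harmonizes with /ɯ/ ([-round]) → [ɯ]
/ø/ harmonizes with /ɯ/ ([-round]) → [e]

[jɯmfinɯrer]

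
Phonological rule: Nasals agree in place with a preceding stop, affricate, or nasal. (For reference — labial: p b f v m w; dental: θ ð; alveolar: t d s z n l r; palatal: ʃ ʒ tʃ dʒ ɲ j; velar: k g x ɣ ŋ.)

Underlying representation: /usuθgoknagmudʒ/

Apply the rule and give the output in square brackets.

[usuθgokŋagŋudʒ]

/n/ after /k/ (velar) → [ŋ]
/m/ after /g/ (velar) → [ŋ]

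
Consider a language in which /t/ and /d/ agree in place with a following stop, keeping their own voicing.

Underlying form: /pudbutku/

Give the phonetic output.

/d/ before /b/ (labial) → [b]
/t/ before /k/ (velar) → [k]

[pubbukku]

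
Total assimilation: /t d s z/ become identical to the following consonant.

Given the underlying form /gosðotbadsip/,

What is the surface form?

[goððobbassip]

/s/ before /ð/ → [ð] (total assimilation)
/t/ before /b/ → [b] (total assimilation)
/d/ before /s/ → [s] (total assimilation)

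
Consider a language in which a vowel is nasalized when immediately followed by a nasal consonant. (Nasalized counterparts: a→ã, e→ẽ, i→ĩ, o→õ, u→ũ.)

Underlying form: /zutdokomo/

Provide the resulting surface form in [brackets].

[zutdokõmo]

/o/ before nasal /m/ → [õ]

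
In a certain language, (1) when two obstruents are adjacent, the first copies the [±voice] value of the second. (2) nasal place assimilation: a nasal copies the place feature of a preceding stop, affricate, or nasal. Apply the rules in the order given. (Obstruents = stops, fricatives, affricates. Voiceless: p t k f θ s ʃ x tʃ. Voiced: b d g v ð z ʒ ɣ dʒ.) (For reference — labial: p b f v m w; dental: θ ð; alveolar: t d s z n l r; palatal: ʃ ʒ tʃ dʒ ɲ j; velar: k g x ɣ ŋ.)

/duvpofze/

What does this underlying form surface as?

Rule 1: /v/ before /p/ (voiceless) → [f]
Rule 1: /f/ before /z/ (voiced) → [v]
After rule 1: dufpovze
Rule 2: no segment meets the rule's conditions; no change.

[dufpovze]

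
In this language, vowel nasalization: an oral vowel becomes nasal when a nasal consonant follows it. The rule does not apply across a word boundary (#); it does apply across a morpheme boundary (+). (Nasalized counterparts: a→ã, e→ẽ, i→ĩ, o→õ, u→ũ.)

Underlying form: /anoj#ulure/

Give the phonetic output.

/a/ before nasal /n/ → [ã]

[ãnoj#ulure]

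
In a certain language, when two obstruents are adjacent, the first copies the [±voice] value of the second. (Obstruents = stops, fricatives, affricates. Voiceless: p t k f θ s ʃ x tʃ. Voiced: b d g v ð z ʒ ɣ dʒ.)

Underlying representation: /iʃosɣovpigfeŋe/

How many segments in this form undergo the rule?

3

/s/ before /ɣ/ (voiced) → [z]
/v/ before /p/ (voiceless) → [f]
/g/ before /f/ (voiceless) → [k]
3 segments change.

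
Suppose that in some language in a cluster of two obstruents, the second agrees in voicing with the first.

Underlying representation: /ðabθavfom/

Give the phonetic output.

/θ/ after /b/ (voiced) → [ð]
/f/ after /v/ (voiced) → [v]

[ðabðavvom]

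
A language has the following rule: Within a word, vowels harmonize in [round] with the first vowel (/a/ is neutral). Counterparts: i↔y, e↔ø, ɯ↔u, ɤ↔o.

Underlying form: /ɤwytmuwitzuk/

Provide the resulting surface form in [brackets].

[ɤwitmɯwitzɯk]

/y/ harmonizes with /ɤ/ ([-round]) → [i]
/u/ harmonizes with /ɤ/ ([-round]) → [ɯ]
/u/ harmonizes with /ɤ/ ([-round]) → [ɯ]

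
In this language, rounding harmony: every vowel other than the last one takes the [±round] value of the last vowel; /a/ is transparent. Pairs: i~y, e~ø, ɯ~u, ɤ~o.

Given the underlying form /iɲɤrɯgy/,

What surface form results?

[yɲorugy]

/i/ harmonizes with /y/ ([+round]) → [y]
/ɤ/ harmonizes with /y/ ([+round]) → [o]
/ɯ/ harmonizes with /y/ ([+round]) → [u]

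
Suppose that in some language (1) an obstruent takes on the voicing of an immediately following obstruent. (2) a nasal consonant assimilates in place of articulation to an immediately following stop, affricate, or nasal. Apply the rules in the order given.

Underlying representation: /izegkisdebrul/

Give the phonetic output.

[izekkizdebrul]

Rule 1: /g/ before /k/ (voiceless) → [k]
Rule 1: /s/ before /d/ (voiced) → [z]
After rule 1: izekkizdebrul
Rule 2: no segment meets the rule's conditions; no change.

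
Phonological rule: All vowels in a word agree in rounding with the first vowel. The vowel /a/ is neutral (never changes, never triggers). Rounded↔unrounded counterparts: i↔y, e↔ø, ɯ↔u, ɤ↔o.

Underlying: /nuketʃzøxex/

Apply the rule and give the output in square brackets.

/e/ harmonizes with /u/ ([+round]) → [ø]
/e/ harmonizes with /u/ ([+round]) → [ø]

[nukøtʃzøxøx]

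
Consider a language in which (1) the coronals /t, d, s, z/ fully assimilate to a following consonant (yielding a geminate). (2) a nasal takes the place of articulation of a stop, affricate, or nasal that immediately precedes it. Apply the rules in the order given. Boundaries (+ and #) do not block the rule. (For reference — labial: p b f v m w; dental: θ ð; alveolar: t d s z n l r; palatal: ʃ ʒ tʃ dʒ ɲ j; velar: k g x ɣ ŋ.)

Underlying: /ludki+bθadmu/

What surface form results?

Rule 1: /d/ before /k/ → [k] (total assimilation)
Rule 1: /d/ before /m/ → [m] (total assimilation)
After rule 1: lukki+bθammu
Rule 2: no segment meets the rule's conditions; no change.

[lukki+bθammu]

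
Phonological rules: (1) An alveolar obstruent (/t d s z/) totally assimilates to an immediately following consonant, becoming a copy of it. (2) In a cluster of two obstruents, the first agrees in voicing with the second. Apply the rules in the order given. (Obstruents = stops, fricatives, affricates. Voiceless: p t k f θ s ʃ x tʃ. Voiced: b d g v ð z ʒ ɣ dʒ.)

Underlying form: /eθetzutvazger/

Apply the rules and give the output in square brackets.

[eθezzuvvagger]

Rule 1: /t/ before /z/ → [z] (total assimilation)
Rule 1: /t/ before /v/ → [v] (total assimilation)
Rule 1: /z/ before /g/ → [g] (total assimilation)
After rule 1: eθezzuvvagger
Rule 2: no segment meets the rule's conditions; no change.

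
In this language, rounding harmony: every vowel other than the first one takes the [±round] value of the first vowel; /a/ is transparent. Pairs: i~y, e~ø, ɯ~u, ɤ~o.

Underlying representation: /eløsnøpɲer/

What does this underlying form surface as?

/ø/ harmonizes with /e/ ([-round]) → [e]
/ø/ harmonizes with /e/ ([-round]) → [e]

[elesnepɲer]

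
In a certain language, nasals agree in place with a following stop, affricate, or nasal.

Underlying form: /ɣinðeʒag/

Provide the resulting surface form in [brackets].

no segment meets the rule's conditions; no change.

[ɣinðeʒag]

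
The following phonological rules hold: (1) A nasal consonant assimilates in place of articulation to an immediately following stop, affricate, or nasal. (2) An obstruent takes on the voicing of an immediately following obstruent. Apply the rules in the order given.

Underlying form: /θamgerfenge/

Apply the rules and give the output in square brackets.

Rule 1: /m/ before /g/ (velar) → [ŋ]
Rule 1: /n/ before /g/ (velar) → [ŋ]
After rule 1: θaŋgerfeŋge
Rule 2: no segment meets the rule's conditions; no change.

[θaŋgerfeŋge]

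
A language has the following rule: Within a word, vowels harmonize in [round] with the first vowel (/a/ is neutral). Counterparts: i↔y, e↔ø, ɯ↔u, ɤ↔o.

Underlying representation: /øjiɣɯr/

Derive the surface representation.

[øjyɣur]

/i/ harmonizes with /ø/ ([+round]) → [y]
/ɯ/ harmonizes with /ø/ ([+round]) → [u]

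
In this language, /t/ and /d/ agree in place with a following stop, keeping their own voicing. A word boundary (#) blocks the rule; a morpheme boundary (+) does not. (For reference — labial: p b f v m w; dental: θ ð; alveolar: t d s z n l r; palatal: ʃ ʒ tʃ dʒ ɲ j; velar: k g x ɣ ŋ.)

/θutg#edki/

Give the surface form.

[θukg#egki]

/t/ before /g/ (velar) → [k]
/d/ before /k/ (velar) → [g]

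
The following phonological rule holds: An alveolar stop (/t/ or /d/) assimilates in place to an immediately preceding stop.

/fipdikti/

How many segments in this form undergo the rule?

2

/d/ after /p/ (labial) → [b]
/t/ after /k/ (velar) → [k]
2 segments change.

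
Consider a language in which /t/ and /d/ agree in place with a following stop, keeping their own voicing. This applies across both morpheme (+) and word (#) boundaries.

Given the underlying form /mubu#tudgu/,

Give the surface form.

/d/ before /g/ (velar) → [g]

[mubu#tuggu]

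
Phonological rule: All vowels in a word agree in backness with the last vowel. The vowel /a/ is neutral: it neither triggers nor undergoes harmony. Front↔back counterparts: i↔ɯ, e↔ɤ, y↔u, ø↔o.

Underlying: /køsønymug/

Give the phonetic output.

[kosonumug]

/ø/ harmonizes with /u/ ([+back]) → [o]
/ø/ harmonizes with /u/ ([+back]) → [o]
/y/ harmonizes with /u/ ([+back]) → [u]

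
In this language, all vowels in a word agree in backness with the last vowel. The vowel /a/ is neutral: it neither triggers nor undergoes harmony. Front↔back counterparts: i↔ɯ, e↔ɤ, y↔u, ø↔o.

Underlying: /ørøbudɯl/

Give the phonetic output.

/ø/ harmonizes with /ɯ/ ([+back]) → [o]
/ø/ harmonizes with /ɯ/ ([+back]) → [o]

[orobudɯl]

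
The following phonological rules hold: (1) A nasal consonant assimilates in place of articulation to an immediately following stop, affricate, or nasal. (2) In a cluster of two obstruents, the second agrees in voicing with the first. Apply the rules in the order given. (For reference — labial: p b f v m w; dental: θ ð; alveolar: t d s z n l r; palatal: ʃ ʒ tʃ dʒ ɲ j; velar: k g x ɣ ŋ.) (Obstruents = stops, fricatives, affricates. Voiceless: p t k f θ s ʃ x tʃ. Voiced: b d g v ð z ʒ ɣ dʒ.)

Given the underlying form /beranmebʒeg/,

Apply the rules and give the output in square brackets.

[berammebʒeg]

Rule 1: /n/ before /m/ (labial) → [m]
After rule 1: berammebʒeg
Rule 2: no segment meets the rule's conditions; no change.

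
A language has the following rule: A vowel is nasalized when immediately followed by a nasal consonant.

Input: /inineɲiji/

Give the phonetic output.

/i/ before nasal /n/ → [ĩ]
/i/ before nasal /n/ → [ĩ]
/e/ before nasal /ɲ/ → [ẽ]

[ĩnĩnẽɲiji]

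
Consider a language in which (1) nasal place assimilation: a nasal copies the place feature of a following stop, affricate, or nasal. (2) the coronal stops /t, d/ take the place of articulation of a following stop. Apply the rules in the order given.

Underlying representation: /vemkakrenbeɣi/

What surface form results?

Rule 1: /m/ before /k/ (velar) → [ŋ]
Rule 1: /n/ before /b/ (labial) → [m]
After rule 1: veŋkakrembeɣi
Rule 2: no segment meets the rule's conditions; no change.

[veŋkakrembeɣi]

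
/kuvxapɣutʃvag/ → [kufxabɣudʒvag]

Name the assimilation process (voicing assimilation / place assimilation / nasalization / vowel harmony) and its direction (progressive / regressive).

voicing assimilation, regressive

/v/→[f] /p/→[b] /tʃ/→[dʒ].
Each target copies a feature from the following segment, so the direction is regressive.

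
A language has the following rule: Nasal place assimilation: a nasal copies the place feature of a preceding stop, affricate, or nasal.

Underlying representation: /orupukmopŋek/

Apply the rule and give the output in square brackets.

/m/ after /k/ (velar) → [ŋ]
/ŋ/ after /p/ (labial) → [m]

[orupukŋopmek]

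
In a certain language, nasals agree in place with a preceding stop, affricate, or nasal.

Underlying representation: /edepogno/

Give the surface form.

[edepogŋo]

/n/ after /g/ (velar) → [ŋ]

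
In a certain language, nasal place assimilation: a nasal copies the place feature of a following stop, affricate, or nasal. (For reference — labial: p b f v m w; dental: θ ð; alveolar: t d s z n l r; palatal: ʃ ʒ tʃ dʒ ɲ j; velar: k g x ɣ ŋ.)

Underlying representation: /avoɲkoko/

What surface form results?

[avoŋkoko]

/ɲ/ before /k/ (velar) → [ŋ]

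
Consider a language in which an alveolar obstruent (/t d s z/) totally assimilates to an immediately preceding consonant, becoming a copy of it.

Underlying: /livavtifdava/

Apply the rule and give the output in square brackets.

[livavviffava]

/t/ after /v/ → [v] (total assimilation)
/d/ after /f/ → [f] (total assimilation)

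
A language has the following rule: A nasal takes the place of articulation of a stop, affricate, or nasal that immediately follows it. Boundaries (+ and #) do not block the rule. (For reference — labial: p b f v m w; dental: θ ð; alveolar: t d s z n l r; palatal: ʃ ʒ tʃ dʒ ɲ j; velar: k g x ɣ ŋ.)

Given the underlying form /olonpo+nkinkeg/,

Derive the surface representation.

[olompo+ŋkiŋkeg]

/n/ before /p/ (labial) → [m]
/n/ before /k/ (velar) → [ŋ]
/n/ before /k/ (velar) → [ŋ]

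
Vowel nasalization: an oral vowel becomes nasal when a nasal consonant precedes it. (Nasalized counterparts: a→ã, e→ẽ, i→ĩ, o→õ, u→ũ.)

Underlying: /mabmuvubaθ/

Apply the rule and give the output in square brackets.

[mãbmũvubaθ]

/a/ after nasal /m/ → [ã]
/u/ after nasal /m/ → [ũ]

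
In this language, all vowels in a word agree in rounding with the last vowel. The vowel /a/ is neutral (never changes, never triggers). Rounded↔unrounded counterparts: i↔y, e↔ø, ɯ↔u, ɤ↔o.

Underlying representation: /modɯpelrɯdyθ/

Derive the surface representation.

/ɯ/ harmonizes with /y/ ([+round]) → [u]
/e/ harmonizes with /y/ ([+round]) → [ø]
/ɯ/ harmonizes with /y/ ([+round]) → [u]

[modupølrudyθ]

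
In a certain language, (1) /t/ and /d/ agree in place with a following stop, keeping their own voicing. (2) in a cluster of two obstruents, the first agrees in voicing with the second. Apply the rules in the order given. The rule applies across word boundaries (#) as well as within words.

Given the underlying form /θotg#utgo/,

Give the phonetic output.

Rule 1: /t/ before /g/ (velar) → [k]
Rule 1: /t/ before /g/ (velar) → [k]
After rule 1: θokg#ukgo
Rule 2: /k/ before /g/ (voiced) → [g]
Rule 2: /k/ before /g/ (voiced) → [g]

[θogg#uggo]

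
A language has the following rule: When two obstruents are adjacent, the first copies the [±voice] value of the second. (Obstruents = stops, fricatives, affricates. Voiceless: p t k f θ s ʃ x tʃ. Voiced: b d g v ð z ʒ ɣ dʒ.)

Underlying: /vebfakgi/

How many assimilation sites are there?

2

/b/ before /f/ (voiceless) → [p]
/k/ before /g/ (voiced) → [g]
2 segments change.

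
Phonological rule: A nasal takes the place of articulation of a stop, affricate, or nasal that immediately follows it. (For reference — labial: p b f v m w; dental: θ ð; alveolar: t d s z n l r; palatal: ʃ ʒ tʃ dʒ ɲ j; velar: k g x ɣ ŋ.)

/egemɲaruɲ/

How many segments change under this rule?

/m/ before /ɲ/ (palatal) → [ɲ]
1 segment changes.

1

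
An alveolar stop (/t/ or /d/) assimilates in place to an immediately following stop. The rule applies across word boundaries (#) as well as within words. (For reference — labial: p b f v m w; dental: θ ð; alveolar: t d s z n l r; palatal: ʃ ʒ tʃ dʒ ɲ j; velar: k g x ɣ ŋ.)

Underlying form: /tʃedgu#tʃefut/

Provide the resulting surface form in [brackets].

[tʃeggu#tʃefut]

/d/ before /g/ (velar) → [g]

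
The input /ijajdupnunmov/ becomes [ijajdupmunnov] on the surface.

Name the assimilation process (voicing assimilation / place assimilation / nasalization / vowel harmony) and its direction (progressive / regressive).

/n/→[m] /m/→[n].
Each target copies a feature from the preceding segment, so the direction is progressive.

place assimilation, progressive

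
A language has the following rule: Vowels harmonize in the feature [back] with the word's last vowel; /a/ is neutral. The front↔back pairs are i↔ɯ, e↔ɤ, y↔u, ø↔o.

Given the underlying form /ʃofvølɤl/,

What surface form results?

/ø/ harmonizes with /ɤ/ ([+back]) → [o]

[ʃofvolɤl]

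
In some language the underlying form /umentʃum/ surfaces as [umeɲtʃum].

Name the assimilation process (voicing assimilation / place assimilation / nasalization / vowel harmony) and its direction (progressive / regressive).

place assimilation, regressive

/n/→[ɲ].
Each target copies a feature from the following segment, so the direction is regressive.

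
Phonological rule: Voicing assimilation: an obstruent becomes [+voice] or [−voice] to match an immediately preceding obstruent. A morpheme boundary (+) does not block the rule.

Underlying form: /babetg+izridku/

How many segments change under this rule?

/g/ after /t/ (voiceless) → [k]
/k/ after /d/ (voiced) → [g]
2 segments change.

2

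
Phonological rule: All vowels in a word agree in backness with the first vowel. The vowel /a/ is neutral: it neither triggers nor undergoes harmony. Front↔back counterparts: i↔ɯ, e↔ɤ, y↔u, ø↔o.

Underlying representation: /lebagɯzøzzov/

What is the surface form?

/ɯ/ harmonizes with /e/ ([-back]) → [i]
/o/ harmonizes with /e/ ([-back]) → [ø]

[lebagizøzzøv]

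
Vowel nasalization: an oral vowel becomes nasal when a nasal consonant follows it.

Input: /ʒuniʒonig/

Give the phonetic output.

[ʒũniʒõnig]

/u/ before nasal /n/ → [ũ]
/o/ before nasal /n/ → [õ]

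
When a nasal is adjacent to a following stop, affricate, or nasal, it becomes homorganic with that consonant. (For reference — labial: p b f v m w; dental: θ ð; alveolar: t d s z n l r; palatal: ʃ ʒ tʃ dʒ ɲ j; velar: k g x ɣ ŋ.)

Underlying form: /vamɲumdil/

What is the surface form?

/m/ before /ɲ/ (palatal) → [ɲ]
/m/ before /d/ (alveolar) → [n]

[vaɲɲundil]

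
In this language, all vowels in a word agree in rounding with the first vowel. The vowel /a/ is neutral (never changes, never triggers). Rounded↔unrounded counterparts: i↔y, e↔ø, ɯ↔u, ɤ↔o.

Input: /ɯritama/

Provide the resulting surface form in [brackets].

[ɯritama]

no segment meets the rule's conditions; no change.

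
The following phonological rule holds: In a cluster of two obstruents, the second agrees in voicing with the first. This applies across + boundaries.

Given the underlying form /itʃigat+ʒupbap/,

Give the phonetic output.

[itʃigat+ʃuppap]

/ʒ/ after /t/ (voiceless) → [ʃ]
/b/ after /p/ (voiceless) → [p]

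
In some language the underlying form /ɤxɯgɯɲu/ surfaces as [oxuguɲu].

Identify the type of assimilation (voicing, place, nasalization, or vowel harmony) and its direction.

/ɤ/→[o] /ɯ/→[u] /ɯ/→[u].
Vowels agree with the last vowel, so the harmony is regressive.

vowel harmony, regressive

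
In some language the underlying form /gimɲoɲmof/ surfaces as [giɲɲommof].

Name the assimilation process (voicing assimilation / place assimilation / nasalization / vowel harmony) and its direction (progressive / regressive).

/m/→[ɲ] /ɲ/→[m].
Each target copies a feature from the following segment, so the direction is regressive.

place assimilation, regressive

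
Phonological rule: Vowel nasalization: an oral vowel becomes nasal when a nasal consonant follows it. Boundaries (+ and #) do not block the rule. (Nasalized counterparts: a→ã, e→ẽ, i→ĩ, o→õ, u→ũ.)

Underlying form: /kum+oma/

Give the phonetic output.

[kũm+õma]

/u/ before nasal /m/ → [ũ]
/o/ before nasal /m/ → [õ]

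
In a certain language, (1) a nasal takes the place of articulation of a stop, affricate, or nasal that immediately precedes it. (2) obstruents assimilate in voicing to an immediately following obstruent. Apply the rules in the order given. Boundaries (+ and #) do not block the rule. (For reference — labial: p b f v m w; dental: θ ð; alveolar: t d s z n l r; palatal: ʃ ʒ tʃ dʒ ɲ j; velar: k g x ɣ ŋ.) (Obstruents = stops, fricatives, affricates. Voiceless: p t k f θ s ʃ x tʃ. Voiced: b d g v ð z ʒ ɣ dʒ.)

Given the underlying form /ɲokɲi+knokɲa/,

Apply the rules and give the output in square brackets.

Rule 1: /ɲ/ after /k/ (velar) → [ŋ]
Rule 1: /n/ after /k/ (velar) → [ŋ]
Rule 1: /ɲ/ after /k/ (velar) → [ŋ]
After rule 1: ɲokŋi+kŋokŋa
Rule 2: no segment meets the rule's conditions; no change.

[ɲokŋi+kŋokŋa]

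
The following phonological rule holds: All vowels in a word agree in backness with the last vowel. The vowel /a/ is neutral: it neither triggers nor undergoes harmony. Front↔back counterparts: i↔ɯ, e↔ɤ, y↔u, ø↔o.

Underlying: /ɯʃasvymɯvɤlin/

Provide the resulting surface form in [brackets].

/ɯ/ harmonizes with /i/ ([-back]) → [i]
/ɯ/ harmonizes with /i/ ([-back]) → [i]
/ɤ/ harmonizes with /i/ ([-back]) → [e]

[iʃasvymivelin]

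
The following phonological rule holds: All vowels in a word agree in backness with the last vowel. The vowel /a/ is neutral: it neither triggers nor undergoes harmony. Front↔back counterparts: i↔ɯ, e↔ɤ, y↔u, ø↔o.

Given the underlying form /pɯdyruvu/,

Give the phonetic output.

[pɯduruvu]

/y/ harmonizes with /u/ ([+back]) → [u]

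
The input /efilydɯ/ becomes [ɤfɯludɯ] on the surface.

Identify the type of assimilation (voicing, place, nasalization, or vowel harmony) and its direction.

/e/→[ɤ] /i/→[ɯ] /y/→[u].
Vowels agree with the last vowel, so the harmony is regressive.

vowel harmony, regressive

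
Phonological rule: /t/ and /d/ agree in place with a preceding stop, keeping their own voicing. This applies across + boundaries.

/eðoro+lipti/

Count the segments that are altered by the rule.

/t/ after /p/ (labial) → [p]
1 segment changes.

1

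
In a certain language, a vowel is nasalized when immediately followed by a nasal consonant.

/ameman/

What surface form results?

[ãmẽmãn]

/a/ before nasal /m/ → [ã]
/e/ before nasal /m/ → [ẽ]
/a/ before nasal /n/ → [ã]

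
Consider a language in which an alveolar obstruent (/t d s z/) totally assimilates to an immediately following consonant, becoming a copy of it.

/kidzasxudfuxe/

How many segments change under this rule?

3

/d/ before /z/ → [z] (total assimilation)
/s/ before /x/ → [x] (total assimilation)
/d/ before /f/ → [f] (total assimilation)
3 segments change.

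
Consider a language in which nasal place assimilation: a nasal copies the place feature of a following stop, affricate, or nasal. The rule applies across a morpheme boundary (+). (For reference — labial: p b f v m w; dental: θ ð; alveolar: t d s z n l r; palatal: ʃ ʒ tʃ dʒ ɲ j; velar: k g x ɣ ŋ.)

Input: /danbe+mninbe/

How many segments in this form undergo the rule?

/n/ before /b/ (labial) → [m]
/m/ before /n/ (alveolar) → [n]
/n/ before /b/ (labial) → [m]
3 segments change.

3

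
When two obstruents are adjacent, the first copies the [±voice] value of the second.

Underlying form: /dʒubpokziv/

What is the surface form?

[dʒuppogziv]

/b/ before /p/ (voiceless) → [p]
/k/ before /z/ (voiced) → [g]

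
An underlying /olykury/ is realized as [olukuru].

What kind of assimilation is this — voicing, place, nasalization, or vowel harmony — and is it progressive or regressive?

/y/→[u] /y/→[u].
Vowels agree with the first vowel, so the harmony is progressive.

vowel harmony, progressive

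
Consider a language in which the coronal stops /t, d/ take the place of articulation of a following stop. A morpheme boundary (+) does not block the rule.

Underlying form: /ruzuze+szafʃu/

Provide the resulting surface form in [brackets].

no segment meets the rule's conditions; no change.

[ruzuze+szafʃu]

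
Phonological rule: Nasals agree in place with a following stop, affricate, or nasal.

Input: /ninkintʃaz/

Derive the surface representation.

[niŋkiɲtʃaz]

/n/ before /k/ (velar) → [ŋ]
/n/ before /tʃ/ (palatal) → [ɲ]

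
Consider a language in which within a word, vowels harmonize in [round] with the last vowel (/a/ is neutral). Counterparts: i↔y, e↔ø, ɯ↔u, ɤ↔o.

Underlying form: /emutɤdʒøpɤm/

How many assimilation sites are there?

2

/u/ harmonizes with /ɤ/ ([-round]) → [ɯ]
/ø/ harmonizes with /ɤ/ ([-round]) → [e]
2 segments change.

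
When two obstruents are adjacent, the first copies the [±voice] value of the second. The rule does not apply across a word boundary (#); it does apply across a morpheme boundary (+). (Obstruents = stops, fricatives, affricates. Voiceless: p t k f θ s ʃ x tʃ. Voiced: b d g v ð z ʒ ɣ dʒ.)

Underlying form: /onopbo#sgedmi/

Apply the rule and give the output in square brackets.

/p/ before /b/ (voiced) → [b]
/s/ before /g/ (voiced) → [z]

[onobbo#zgedmi]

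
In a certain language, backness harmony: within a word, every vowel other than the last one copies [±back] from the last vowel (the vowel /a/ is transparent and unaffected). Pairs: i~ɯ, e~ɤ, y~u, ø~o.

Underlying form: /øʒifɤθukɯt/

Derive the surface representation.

[oʒɯfɤθukɯt]

/ø/ harmonizes with /ɯ/ ([+back]) → [o]
/i/ harmonizes with /ɯ/ ([+back]) → [ɯ]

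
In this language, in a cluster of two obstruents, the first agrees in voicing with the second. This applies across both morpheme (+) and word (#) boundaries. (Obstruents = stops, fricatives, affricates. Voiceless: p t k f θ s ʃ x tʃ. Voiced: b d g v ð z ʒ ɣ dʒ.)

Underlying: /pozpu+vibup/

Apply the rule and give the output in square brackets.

[pospu+vibup]

/z/ before /p/ (voiceless) → [s]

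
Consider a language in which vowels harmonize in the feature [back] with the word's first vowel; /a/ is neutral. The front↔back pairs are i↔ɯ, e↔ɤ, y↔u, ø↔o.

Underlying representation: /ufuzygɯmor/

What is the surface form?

[ufuzugɯmor]

/y/ harmonizes with /u/ ([+back]) → [u]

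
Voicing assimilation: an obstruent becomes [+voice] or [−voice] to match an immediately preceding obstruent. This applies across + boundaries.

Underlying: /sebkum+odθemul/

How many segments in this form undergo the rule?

2

/k/ after /b/ (voiced) → [g]
/θ/ after /d/ (voiced) → [ð]
2 segments change.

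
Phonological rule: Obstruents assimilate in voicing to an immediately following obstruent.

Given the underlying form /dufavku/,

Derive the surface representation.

/v/ before /k/ (voiceless) → [f]

[dufafku]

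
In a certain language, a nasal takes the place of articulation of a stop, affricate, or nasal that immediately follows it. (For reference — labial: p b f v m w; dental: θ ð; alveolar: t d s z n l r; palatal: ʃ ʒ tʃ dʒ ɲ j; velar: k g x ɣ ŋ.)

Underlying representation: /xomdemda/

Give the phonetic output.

[xondenda]

/m/ before /d/ (alveolar) → [n]
/m/ before /d/ (alveolar) → [n]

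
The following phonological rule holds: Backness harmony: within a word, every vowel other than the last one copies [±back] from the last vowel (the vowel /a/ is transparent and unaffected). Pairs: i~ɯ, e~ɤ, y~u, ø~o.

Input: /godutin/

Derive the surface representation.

/o/ harmonizes with /i/ ([-back]) → [ø]
/u/ harmonizes with /i/ ([-back]) → [y]

[gødytin]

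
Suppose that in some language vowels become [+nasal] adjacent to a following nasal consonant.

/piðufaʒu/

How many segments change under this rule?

0

No segment meets the rule's conditions.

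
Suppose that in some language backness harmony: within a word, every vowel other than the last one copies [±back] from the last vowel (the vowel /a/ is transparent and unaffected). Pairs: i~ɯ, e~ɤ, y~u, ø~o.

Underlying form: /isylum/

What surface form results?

/i/ harmonizes with /u/ ([+back]) → [ɯ]
/y/ harmonizes with /u/ ([+back]) → [u]

[ɯsulum]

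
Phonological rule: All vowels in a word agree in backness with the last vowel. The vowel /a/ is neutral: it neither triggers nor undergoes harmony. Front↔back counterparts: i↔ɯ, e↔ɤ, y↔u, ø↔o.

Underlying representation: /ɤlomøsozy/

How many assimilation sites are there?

3

/ɤ/ harmonizes with /y/ ([-back]) → [e]
/o/ harmonizes with /y/ ([-back]) → [ø]
/o/ harmonizes with /y/ ([-back]) → [ø]
3 segments change.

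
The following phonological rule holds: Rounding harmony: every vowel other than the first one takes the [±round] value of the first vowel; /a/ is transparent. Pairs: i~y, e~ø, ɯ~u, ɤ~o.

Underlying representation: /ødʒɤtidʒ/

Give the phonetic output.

/ɤ/ harmonizes with /ø/ ([+round]) → [o]
/i/ harmonizes with /ø/ ([+round]) → [y]

[ødʒotydʒ]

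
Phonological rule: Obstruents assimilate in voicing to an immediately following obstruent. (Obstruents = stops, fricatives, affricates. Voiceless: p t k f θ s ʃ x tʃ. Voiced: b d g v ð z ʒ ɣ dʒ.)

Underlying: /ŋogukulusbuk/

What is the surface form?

[ŋogukuluzbuk]

/s/ before /b/ (voiced) → [z]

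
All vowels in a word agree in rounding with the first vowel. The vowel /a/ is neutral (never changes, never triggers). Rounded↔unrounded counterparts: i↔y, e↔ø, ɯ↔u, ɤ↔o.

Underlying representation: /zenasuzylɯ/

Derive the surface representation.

[zenasɯzilɯ]

/u/ harmonizes with /e/ ([-round]) → [ɯ]
/y/ harmonizes with /e/ ([-round]) → [i]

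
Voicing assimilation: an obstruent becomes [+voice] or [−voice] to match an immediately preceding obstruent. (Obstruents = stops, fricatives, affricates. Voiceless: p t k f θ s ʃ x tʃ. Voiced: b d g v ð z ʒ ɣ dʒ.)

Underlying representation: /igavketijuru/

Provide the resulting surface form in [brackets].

[igavgetijuru]

/k/ after /v/ (voiced) → [g]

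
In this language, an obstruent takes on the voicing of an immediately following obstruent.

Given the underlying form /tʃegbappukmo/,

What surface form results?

no segment meets the rule's conditions; no change.

[tʃegbappukmo]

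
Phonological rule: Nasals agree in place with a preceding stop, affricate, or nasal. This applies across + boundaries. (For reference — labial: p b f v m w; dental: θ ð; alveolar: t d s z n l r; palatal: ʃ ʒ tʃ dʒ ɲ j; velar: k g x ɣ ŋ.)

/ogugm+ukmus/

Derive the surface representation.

/m/ after /g/ (velar) → [ŋ]
/m/ after /k/ (velar) → [ŋ]

[ogugŋ+ukŋus]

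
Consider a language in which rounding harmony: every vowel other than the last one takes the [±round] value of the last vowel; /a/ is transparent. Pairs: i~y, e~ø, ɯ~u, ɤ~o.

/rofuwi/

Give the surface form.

[rɤfɯwi]

/o/ harmonizes with /i/ ([-round]) → [ɤ]
/u/ harmonizes with /i/ ([-round]) → [ɯ]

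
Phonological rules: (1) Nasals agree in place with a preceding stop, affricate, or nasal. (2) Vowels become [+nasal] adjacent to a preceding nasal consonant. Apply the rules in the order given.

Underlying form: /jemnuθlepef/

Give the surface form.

[jemmũθlepef]

Rule 1: /n/ after /m/ (labial) → [m]
After rule 1: jemmuθlepef
Rule 2: /u/ after nasal /m/ → [ũ]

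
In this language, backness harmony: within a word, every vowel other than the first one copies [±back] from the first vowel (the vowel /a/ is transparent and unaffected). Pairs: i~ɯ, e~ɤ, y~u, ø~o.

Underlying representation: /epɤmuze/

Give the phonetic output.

/ɤ/ harmonizes with /e/ ([-back]) → [e]
/u/ harmonizes with /e/ ([-back]) → [y]

[epemyze]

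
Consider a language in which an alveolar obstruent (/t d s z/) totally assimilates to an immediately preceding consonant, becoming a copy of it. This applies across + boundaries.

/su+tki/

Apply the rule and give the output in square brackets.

no segment meets the rule's conditions; no change.

[su+tki]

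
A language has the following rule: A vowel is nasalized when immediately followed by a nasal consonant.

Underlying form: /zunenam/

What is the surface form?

/u/ before nasal /n/ → [ũ]
/e/ before nasal /n/ → [ẽ]
/a/ before nasal /m/ → [ã]

[zũnẽnãm]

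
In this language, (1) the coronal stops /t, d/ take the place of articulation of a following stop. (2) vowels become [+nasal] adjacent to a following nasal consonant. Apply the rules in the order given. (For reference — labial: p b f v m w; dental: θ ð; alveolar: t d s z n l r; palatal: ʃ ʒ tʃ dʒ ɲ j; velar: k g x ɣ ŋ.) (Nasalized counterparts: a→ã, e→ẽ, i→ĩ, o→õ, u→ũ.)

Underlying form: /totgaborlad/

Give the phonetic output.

Rule 1: /t/ before /g/ (velar) → [k]
After rule 1: tokgaborlad
Rule 2: no segment meets the rule's conditions; no change.

[tokgaborlad]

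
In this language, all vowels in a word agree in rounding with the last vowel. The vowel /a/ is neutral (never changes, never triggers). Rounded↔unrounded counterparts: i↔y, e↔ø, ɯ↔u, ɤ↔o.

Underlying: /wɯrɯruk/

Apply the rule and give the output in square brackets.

[wururuk]

/ɯ/ harmonizes with /u/ ([+round]) → [u]
/ɯ/ harmonizes with /u/ ([+round]) → [u]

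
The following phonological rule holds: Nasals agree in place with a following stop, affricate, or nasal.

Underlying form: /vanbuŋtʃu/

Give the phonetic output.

/n/ before /b/ (labial) → [m]
/ŋ/ before /tʃ/ (palatal) → [ɲ]

[vambuɲtʃu]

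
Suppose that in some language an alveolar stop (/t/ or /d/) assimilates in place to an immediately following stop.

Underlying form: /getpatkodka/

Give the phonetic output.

/t/ before /p/ (labial) → [p]
/t/ before /k/ (velar) → [k]
/d/ before /k/ (velar) → [g]

[geppakkogka]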